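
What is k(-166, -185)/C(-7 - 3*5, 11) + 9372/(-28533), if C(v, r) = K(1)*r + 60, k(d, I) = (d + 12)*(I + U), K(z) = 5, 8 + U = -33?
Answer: 330661584/1093765 ≈ 302.31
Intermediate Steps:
U = -41 (U = -8 - 33 = -41)
k(d, I) = (-41 + I)*(12 + d) (k(d, I) = (d + 12)*(I - 41) = (12 + d)*(-41 + I) = (-41 + I)*(12 + d))
C(v, r) = 60 + 5*r (C(v, r) = 5*r + 60 = 60 + 5*r)
k(-166, -185)/C(-7 - 3*5, 11) + 9372/(-28533) = (-492 - 41*(-166) + 12*(-185) - 185*(-166))/(60 + 5*11) + 9372/(-28533) = (-492 + 6806 - 2220 + 30710)/(60 + 55) + 9372*(-1/28533) = 34804/115 - 3124/9511 = 330661584/1093765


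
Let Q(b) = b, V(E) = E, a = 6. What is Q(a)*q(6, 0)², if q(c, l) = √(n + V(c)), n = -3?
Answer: 18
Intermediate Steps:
q(c, l) = √(-3 + c)
Q(a)*q(6, 0)² = 6*(√(-3 + 6))² = 6*(√3)² = 6*3 = 18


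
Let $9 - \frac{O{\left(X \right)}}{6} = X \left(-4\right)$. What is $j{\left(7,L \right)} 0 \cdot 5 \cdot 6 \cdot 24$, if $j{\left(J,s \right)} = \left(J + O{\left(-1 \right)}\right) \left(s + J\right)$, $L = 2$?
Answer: $0$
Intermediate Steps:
$O{\left(X \right)} = 54 + 24 X$ ($O{\left(X \right)} = 54 - 6 X \left(-4\right) = 54 - 6 \left(- 4 X\right) = 54 + 24 X$)
$j{\left(J,s \right)} = \left(30 + J\right) \left(J + s\right)$ ($j{\left(J,s \right)} = \left(J + \left(54 + 24 \left(-1\right)\right)\right) \left(s + J\right) = \left(J + \left(54 - 24\right)\right) \left(J + s\right) = \left(J + 30\right) \left(J + s\right) = \left(30 + J\right) \left(J + s\right)$)
$j{\left(7,L \right)} 0 \cdot 5 \cdot 6 \cdot 24 = \left(7^{2} + 30 \cdot 7 + 30 \cdot 2 + 7 \cdot 2\right) 0 \cdot 5 \cdot 6 \cdot 24 = \left(49 + 210 + 60 + 14\right) 0 \cdot 6 \cdot 24 = 333 \cdot 0 \cdot 24 = 0 \cdot 24 = 0$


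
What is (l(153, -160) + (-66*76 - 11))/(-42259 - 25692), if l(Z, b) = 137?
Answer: 4890/67951 ≈ 0.071964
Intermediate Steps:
(l(153, -160) + (-66*76 - 11))/(-42259 - 25692) = (137 + (-66*76 - 11))/(-42259 - 25692) = (137 + (-5016 - 11))/(-67951) = (137 - 5027)*(-1/67951) = -4890*(-1/67951) = 4890/67951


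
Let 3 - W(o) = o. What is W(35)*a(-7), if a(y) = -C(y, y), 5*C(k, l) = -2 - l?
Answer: 32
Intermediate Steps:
W(o) = 3 - o
C(k, l) = -2/5 - l/5 (C(k, l) = (-2 - l)/5 = -2/5 - l/5)
a(y) = 2/5 + y/5 (a(y) = -(-2/5 - y/5) = 2/5 + y/5)
W(35)*a(-7) = (3 - 1*35)*(2/5 + (1/5)*(-7)) = (3 - 35)*(2/5 - 7/5) = -32*(-1) = 32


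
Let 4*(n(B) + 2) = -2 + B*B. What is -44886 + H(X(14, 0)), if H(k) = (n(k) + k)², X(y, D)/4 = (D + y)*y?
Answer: 95413470337/4 ≈ 2.3853e+10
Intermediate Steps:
n(B) = -5/2 + B²/4 (n(B) = -2 + (-2 + B*B)/4 = -2 + (-2 + B²)/4 = -2 + (-½ + B²/4) = -5/2 + B²/4)
X(y, D) = 4*y*(D + y) (X(y, D) = 4*((D + y)*y) = 4*(y*(D + y)) = 4*y*(D + y))
H(k) = (-5/2 + k + k²/4)² (H(k) = ((-5/2 + k²/4) + k)² = (-5/2 + k + k²/4)²)
-44886 + H(X(14, 0)) = -44886 + (-10 + (4*14*(0 + 14))² + 4*(4*14*(0 + 14)))²/16 = -44886 + (-10 + (4*14*14)² + 4*(4*14*14))²/16 = -44886 + (-10 + 784² + 4*784)²/16 = -44886 + (-10 + 614656 + 3136)²/16 = -44886 + (1/16)*617782² = -44886 + (1/16)*381654599524 = -44886 + 95413649881/4 = 95413470337/4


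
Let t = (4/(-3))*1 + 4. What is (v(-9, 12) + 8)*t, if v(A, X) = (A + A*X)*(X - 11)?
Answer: -872/3 ≈ -290.67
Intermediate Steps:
v(A, X) = (-11 + X)*(A + A*X) (v(A, X) = (A + A*X)*(-11 + X) = (-11 + X)*(A + A*X))
t = 8/3 (t = (4*(-⅓))*1 + 4 = -4/3*1 + 4 = -4/3 + 4 = 8/3 ≈ 2.6667)
(v(-9, 12) + 8)*t = (-9*(-11 + 12² - 10*12) + 8)*(8/3) = (-9*(-11 + 144 - 120) + 8)*(8/3) = (-9*13 + 8)*(8/3) = (-117 + 8)*(8/3) = -109*8/3 = -872/3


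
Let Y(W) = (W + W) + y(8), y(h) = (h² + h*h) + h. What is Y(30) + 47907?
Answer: 48103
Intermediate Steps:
y(h) = h + 2*h² (y(h) = (h² + h²) + h = 2*h² + h = h + 2*h²)
Y(W) = 136 + 2*W (Y(W) = (W + W) + 8*(1 + 2*8) = 2*W + 8*(1 + 16) = 2*W + 8*17 = 2*W + 136 = 136 + 2*W)
Y(30) + 47907 = (136 + 2*30) + 47907 = (136 + 60) + 47907 = 196 + 47907 = 48103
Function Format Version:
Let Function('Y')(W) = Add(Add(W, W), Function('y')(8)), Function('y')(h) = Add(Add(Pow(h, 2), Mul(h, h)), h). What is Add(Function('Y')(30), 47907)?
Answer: 48103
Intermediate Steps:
Function('y')(h) = Add(h, Mul(2, Pow(h, 2))) (Function('y')(h) = Add(Add(Pow(h, 2), Pow(h, 2)), h) = Add(Mul(2, Pow(h, 2)), h) = Add(h, Mul(2, Pow(h, 2))))
Function('Y')(W) = Add(136, Mul(2, W)) (Function('Y')(W) = Add(Add(W, W), Mul(8, Add(1, Mul(2, 8)))) = Add(Mul(2, W), Mul(8, Add(1, 16))) = Add(Mul(2, W), Mul(8, 17)) = Add(Mul(2, W), 136) = Add(136, Mul(2, W)))
Add(Function('Y')(30), 47907) = Add(Add(136, Mul(2, 30)), 47907) = Add(Add(136, 60), 47907) = Add(196, 47907) = 48103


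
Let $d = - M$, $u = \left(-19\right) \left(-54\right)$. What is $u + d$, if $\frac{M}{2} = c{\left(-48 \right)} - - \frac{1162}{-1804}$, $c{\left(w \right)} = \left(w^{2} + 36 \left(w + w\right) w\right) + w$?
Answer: $- \frac{151202581}{451} \approx -3.3526 \cdot 10^{5}$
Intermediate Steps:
$c{\left(w \right)} = w + 73 w^{2}$ ($c{\left(w \right)} = \left(w^{2} + 36 \cdot 2 w w\right) + w = \left(w^{2} + 72 w w\right) + w = \left(w^{2} + 72 w^{2}\right) + w = 73 w^{2} + w = w + 73 w^{2}$)
$u = 1026$
$M = \frac{151665307}{451}$ ($M = 2 \left(- 48 \left(1 + 73 \left(-48\right)\right) - - \frac{1162}{-1804}\right) = 2 \left(- 48 \left(1 - 3504\right) - \left(-1162\right) \left(- \frac{1}{1804}\right)\right) = 2 \left(\left(-48\right) \left(-3503\right) - \frac{581}{902}\right) = 2 \left(168144 - \frac{581}{902}\right) = 2 \cdot \frac{151665307}{902} = \frac{151665307}{451} \approx 3.3629 \cdot 10^{5}$)
$d = - \frac{151665307}{451}$ ($d = \left(-1\right) \frac{151665307}{451} = - \frac{151665307}{451} \approx -3.3629 \cdot 10^{5}$)
$u + d = 1026 - \frac{151665307}{451} = - \frac{151202581}{451}$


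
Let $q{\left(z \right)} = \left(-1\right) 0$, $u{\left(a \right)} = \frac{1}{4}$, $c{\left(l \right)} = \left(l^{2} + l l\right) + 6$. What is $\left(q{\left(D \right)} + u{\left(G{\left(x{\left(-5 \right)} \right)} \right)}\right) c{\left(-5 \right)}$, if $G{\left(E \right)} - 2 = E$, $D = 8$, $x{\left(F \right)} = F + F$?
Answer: $14$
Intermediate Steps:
$x{\left(F \right)} = 2 F$
$G{\left(E \right)} = 2 + E$
$c{\left(l \right)} = 6 + 2 l^{2}$ ($c{\left(l \right)} = \left(l^{2} + l^{2}\right) + 6 = 2 l^{2} + 6 = 6 + 2 l^{2}$)
$u{\left(a \right)} = \frac{1}{4}$
$q{\left(z \right)} = 0$
$\left(q{\left(D \right)} + u{\left(G{\left(x{\left(-5 \right)} \right)} \right)}\right) c{\left(-5 \right)} = \left(0 + \frac{1}{4}\right) \left(6 + 2 \left(-5\right)^{2}\right) = \frac{6 + 2 \cdot 25}{4} = \frac{6 + 50}{4} = \frac{1}{4} \cdot 56 = 14$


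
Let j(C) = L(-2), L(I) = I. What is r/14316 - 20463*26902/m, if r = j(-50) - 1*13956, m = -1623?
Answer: 1313478787997/3872478 ≈ 3.3918e+5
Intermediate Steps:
j(C) = -2
r = -13958 (r = -2 - 1*13956 = -2 - 13956 = -13958)
r/14316 - 20463*26902/m = -13958/14316 - 20463/((-1623/26902)) = -13958*1/14316 - 20463/((-1623*1/26902)) = -6979/7158 - 20463/(-1623/26902) = -6979/7158 - 20463*(-26902/1623) = -6979/7158 + 183498542/541 = 1313478787997/3872478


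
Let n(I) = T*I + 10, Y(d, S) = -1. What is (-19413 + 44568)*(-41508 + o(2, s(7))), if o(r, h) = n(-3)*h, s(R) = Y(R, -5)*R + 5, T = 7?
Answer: -1043580330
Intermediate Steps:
s(R) = 5 - R (s(R) = -R + 5 = 5 - R)
n(I) = 10 + 7*I (n(I) = 7*I + 10 = 10 + 7*I)
o(r, h) = -11*h (o(r, h) = (10 + 7*(-3))*h = (10 - 21)*h = -11*h)
(-19413 + 44568)*(-41508 + o(2, s(7))) = (-19413 + 44568)*(-41508 - 11*(5 - 1*7)) = 25155*(-41508 - 11*(5 - 7)) = 25155*(-41508 - 11*(-2)) = 25155*(-41508 + 22) = 25155*(-41486) = -1043580330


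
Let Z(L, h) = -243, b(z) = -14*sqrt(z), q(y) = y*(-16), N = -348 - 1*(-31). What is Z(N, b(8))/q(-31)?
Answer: -243/496 ≈ -0.48992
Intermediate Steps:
N = -317 (N = -348 + 31 = -317)
q(y) = -16*y
Z(N, b(8))/q(-31) = -243/((-16*(-31))) = -243/496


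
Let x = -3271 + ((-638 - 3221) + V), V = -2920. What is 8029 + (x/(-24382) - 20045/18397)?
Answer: 1800574749313/224277827 ≈ 8028.3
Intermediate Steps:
x = -10050 (x = -3271 + ((-638 - 3221) - 2920) = -3271 + (-3859 - 2920) = -3271 - 6779 = -10050)
8029 + (x/(-24382) - 20045/18397) = 8029 + (-10050/(-24382) - 20045/18397) = 8029 + (-10050*(-1/24382) - 20045*1/18397) = 8029 + (5025/12191 - 20045/18397) = 8029 - 151923670/224277827 = 1800574749313/224277827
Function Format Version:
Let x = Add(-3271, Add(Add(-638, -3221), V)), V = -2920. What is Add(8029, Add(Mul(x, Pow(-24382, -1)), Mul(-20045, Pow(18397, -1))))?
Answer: Rational(1800574749313, 224277827) ≈ 8028.3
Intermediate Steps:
x = -10050 (x = Add(-3271, Add(Add(-638, -3221), -2920)) = Add(-3271, Add(-3859, -2920)) = Add(-3271, -6779) = -10050)
Add(8029, Add(Mul(x, Pow(-24382, -1)), Mul(-20045, Pow(18397, -1)))) = Add(8029, Add(Mul(-10050, Pow(-24382, -1)), Mul(-20045, Pow(18397, -1)))) = Add(8029, Add(Mul(-10050, Rational(-1, 24382)), Mul(-20045, Rational(1, 18397)))) = Add(8029, Add(Rational(5025, 12191), Rational(-20045, 18397))) = Add(8029, Rational(-151923670, 224277827)) = Rational(1800574749313, 224277827)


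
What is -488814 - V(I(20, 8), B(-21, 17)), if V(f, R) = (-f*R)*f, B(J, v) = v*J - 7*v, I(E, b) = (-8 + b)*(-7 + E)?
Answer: -488814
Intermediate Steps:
B(J, v) = -7*v + J*v (B(J, v) = J*v - 7*v = -7*v + J*v)
V(f, R) = -R*f**2 (V(f, R) = (-R*f)*f = -R*f**2)
-488814 - V(I(20, 8), B(-21, 17)) = -488814 - (-1)*17*(-7 - 21)*(56 - 8*20 - 7*8 + 20*8)**2 = -488814 - (-1)*17*(-28)*(56 - 160 - 56 + 160)**2 = -488814 - (-1)*(-476)*0**2 = -488814 - (-1)*(-476)*0 = -488814 - 1*0 = -488814 + 0 = -488814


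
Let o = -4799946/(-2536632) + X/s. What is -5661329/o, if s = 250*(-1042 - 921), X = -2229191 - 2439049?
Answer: -117458626669211100/236619674453 ≈ -4.9640e+5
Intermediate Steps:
X = -4668240
s = -490750 (s = 250*(-1963) = -490750)
o = 236619674453/20747535900 (o = -4799946/(-2536632) - 4668240/(-490750) = -4799946*(-1/2536632) - 4668240*(-1/490750) = 799991/422772 + 466824/49075 = 236619674453/20747535900 ≈ 11.405)
-5661329/o = -5661329/236619674453/20747535900 = -5661329*20747535900/236619674453 = -117458626669211100/236619674453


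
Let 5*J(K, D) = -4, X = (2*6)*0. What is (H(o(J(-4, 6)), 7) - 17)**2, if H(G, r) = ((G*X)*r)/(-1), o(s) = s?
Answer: 289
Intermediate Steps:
X = 0 (X = 12*0 = 0)
J(K, D) = -4/5 (J(K, D) = (1/5)*(-4) = -4/5)
H(G, r) = 0 (H(G, r) = ((G*0)*r)/(-1) = (0*r)*(-1) = 0*(-1) = 0)
(H(o(J(-4, 6)), 7) - 17)**2 = (0 - 17)**2 = (-17)**2 = 289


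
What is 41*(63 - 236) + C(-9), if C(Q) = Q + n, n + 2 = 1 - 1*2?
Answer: -7105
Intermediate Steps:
n = -3 (n = -2 + (1 - 1*2) = -2 + (1 - 2) = -2 - 1 = -3)
C(Q) = -3 + Q (C(Q) = Q - 3 = -3 + Q)
41*(63 - 236) + C(-9) = 41*(63 - 236) + (-3 - 9) = 41*(-173) - 12 = -7093 - 12 = -7105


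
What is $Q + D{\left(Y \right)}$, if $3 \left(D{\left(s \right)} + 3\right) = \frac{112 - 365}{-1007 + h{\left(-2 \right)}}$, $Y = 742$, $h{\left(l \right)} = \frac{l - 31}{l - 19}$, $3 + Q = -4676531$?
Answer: $- \frac{4293060889}{918} \approx -4.6765 \cdot 10^{6}$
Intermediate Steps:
$Q = -4676534$ ($Q = -3 - 4676531 = -4676534$)
$h{\left(l \right)} = \frac{-31 + l}{-19 + l}$
$D{\left(s \right)} = - \frac{2677}{918}$ ($D{\left(s \right)} = -3 + \frac{\left(112 - 365\right) \frac{1}{-1007 + \frac{-31 - 2}{-19 - 2}}}{3} = -3 + \frac{\left(-253\right) \frac{1}{-1007 + \frac{1}{-21} \left(-33\right)}}{3} = -3 + \frac{\left(-253\right) \frac{1}{-1007 - - \frac{11}{7}}}{3} = -3 + \frac{\left(-253\right) \frac{1}{-1007 + \frac{11}{7}}}{3} = -3 + \frac{\left(-253\right) \frac{1}{- \frac{7038}{7}}}{3} = -3 + \frac{\left(-253\right) \left(- \frac{7}{7038}\right)}{3} = -3 + \frac{1}{3} \cdot \frac{77}{306} = -3 + \frac{77}{918} = - \frac{2677}{918}$)
$Q + D{\left(Y \right)} = -4676534 - \frac{2677}{918} = - \frac{4293060889}{918}$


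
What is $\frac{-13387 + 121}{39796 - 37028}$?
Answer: $- \frac{6633}{1384} \approx -4.7926$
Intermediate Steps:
$\frac{-13387 + 121}{39796 - 37028} = - \frac{13266}{2768} = \left(-13266\right) \frac{1}{2768} = - \frac{6633}{1384}$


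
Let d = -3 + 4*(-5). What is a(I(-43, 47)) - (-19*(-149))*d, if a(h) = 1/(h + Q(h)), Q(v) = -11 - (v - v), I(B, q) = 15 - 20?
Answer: 1041807/16 ≈ 65113.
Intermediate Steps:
I(B, q) = -5
d = -23 (d = -3 - 20 = -23)
Q(v) = -11 (Q(v) = -11 - 1*0 = -11 + 0 = -11)
a(h) = 1/(-11 + h) (a(h) = 1/(h - 11) = 1/(-11 + h))
a(I(-43, 47)) - (-19*(-149))*d = 1/(-11 - 5) - (-19*(-149))*(-23) = 1/(-16) - 2831*(-23) = -1/16 - 1*(-65113) = -1/16 + 65113 = 1041807/16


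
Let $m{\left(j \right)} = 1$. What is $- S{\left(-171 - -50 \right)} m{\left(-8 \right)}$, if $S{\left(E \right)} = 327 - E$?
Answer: $-448$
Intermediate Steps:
$- S{\left(-171 - -50 \right)} m{\left(-8 \right)} = - (327 - \left(-171 - -50\right)) 1 = - (327 - \left(-171 + 50\right)) 1 = - (327 - -121) 1 = - (327 + 121) 1 = \left(-1\right) 448 \cdot 1 = \left(-448\right) 1 = -448$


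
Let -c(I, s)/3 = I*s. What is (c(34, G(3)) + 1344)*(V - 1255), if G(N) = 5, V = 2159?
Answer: 753936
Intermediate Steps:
c(I, s) = -3*I*s
(c(34, G(3)) + 1344)*(V - 1255) = (-3*34*5 + 1344)*(2159 - 1255) = (-510 + 1344)*904 = 834*904 = 753936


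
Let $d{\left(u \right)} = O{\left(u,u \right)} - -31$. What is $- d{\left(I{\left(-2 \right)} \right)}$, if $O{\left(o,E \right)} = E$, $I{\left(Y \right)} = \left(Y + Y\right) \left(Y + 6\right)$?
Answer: $-15$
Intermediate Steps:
$I{\left(Y \right)} = 2 Y \left(6 + Y\right)$
$d{\left(u \right)} = 31 + u$ ($d{\left(u \right)} = u - -31 = u + 31 = 31 + u$)
$- d{\left(I{\left(-2 \right)} \right)} = - (31 + 2 \left(-2\right) \left(6 - 2\right)) = - (31 + 2 \left(-2\right) 4) = - (31 - 16) = \left(-1\right) 15 = -15$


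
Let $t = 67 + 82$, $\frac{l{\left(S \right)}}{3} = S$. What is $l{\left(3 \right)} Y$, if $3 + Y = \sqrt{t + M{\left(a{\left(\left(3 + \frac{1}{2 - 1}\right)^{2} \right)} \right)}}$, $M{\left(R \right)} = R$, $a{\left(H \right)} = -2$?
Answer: $-27 + 63 \sqrt{3} \approx 82.119$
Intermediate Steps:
$l{\left(S \right)} = 3 S$
$t = 149$
$Y = -3 + 7 \sqrt{3}$ ($Y = -3 + \sqrt{149 - 2} = -3 + \sqrt{147} = -3 + 7 \sqrt{3} \approx 9.1244$)
$l{\left(3 \right)} Y = 3 \cdot 3 \left(-3 + 7 \sqrt{3}\right) = 9 \left(-3 + 7 \sqrt{3}\right) = -27 + 63 \sqrt{3}$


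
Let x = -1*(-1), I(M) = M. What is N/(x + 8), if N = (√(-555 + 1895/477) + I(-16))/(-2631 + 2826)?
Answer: -16/1755 + 2*I*√3482630/279045 ≈ -0.0091168 + 0.013375*I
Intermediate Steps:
x = 1
N = -16/195 + 2*I*√3482630/31005 (N = (√(-555 + 1895/477) - 16)/(-2631 + 2826) = (√(-555 + 1895*(1/477)) - 16)/195 = (√(-555 + 1895/477) - 16)*(1/195) = (√(-262840/477) - 16)*(1/195) = (2*I*√3482630/159 - 16)*(1/195) = (-16 + 2*I*√3482630/159)*(1/195) = -16/195 + 2*I*√3482630/31005 ≈ -0.082051 + 0.12038*I)
N/(x + 8) = (-16/195 + 2*I*√3482630/31005)/(1 + 8) = (-16/195 + 2*I*√3482630/31005)/9 = -16/1755 + 2*I*√3482630/279045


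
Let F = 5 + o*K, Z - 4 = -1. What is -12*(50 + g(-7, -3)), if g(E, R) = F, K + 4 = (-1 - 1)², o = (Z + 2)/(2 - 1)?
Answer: -660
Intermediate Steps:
Z = 3 (Z = 4 - 1 = 3)
o = 5 (o = (3 + 2)/(2 - 1) = 5/1 = 5*1 = 5)
K = 0 (K = -4 + (-1 - 1)² = -4 + (-2)² = -4 + 4 = 0)
F = 5 (F = 5 + 5*0 = 5 + 0 = 5)
g(E, R) = 5
-12*(50 + g(-7, -3)) = -12*(50 + 5) = -12*55 = -660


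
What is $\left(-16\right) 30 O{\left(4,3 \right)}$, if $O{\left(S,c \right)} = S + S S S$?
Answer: $-32640$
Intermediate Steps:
$O{\left(S,c \right)} = S + S^{3}$ ($O{\left(S,c \right)} = S + S S^{2} = S + S^{3}$)
$\left(-16\right) 30 O{\left(4,3 \right)} = \left(-16\right) 30 \left(4 + 4^{3}\right) = - 480 \left(4 + 64\right) = \left(-480\right) 68 = -32640$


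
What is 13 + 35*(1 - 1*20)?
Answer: -652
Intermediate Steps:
13 + 35*(1 - 1*20) = 13 + 35*(1 - 20) = 13 + 35*(-19) = 13 - 665 = -652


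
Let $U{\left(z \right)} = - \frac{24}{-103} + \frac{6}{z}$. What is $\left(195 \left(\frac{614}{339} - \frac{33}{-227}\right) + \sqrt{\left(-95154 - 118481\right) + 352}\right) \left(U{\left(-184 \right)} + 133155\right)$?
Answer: $\frac{109280362320675}{2151052} + \frac{1261778679 i \sqrt{213283}}{9476} \approx 5.0803 \cdot 10^{7} + 6.1495 \cdot 10^{7} i$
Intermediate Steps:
$U{\left(z \right)} = \frac{24}{103} + \frac{6}{z}$ ($U{\left(z \right)} = \left(-24\right) \left(- \frac{1}{103}\right) + \frac{6}{z} = \frac{24}{103} + \frac{6}{z}$)
$\left(195 \left(\frac{614}{339} - \frac{33}{-227}\right) + \sqrt{\left(-95154 - 118481\right) + 352}\right) \left(U{\left(-184 \right)} + 133155\right) = \left(195 \left(\frac{614}{339} - \frac{33}{-227}\right) + \sqrt{\left(-95154 - 118481\right) + 352}\right) \left(\left(\frac{24}{103} + \frac{6}{-184}\right) + 133155\right) = \left(195 \left(614 \cdot \frac{1}{339} - - \frac{33}{227}\right) + \sqrt{\left(-95154 - 118481\right) + 352}\right) \left(\left(\frac{24}{103} + 6 \left(- \frac{1}{184}\right)\right) + 133155\right) = \left(195 \left(\frac{614}{339} + \frac{33}{227}\right) + \sqrt{-213635 + 352}\right) \left(\left(\frac{24}{103} - \frac{3}{92}\right) + 133155\right) = \left(195 \cdot \frac{150565}{76953} + \sqrt{-213283}\right) \left(\frac{1899}{9476} + 133155\right) = \left(\frac{9786725}{25651} + i \sqrt{213283}\right) \frac{1261778679}{9476} = \frac{109280362320675}{2151052} + \frac{1261778679 i \sqrt{213283}}{9476}$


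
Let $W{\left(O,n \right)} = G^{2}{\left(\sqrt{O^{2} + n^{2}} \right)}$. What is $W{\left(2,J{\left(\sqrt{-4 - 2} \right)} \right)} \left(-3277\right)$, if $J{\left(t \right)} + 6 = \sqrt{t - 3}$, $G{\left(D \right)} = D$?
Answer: $-13108 - 3277 \left(6 - \sqrt{-3 + i \sqrt{6}}\right)^{2} \approx -95269.0 + 64871.0 i$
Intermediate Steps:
$J{\left(t \right)} = -6 + \sqrt{-3 + t}$ ($J{\left(t \right)} = -6 + \sqrt{t - 3} = -6 + \sqrt{-3 + t}$)
$W{\left(O,n \right)} = O^{2} + n^{2}$ ($W{\left(O,n \right)} = \left(\sqrt{O^{2} + n^{2}}\right)^{2} = O^{2} + n^{2}$)
$W{\left(2,J{\left(\sqrt{-4 - 2} \right)} \right)} \left(-3277\right) = \left(2^{2} + \left(-6 + \sqrt{-3 + \sqrt{-4 - 2}}\right)^{2}\right) \left(-3277\right) = \left(4 + \left(-6 + \sqrt{-3 + \sqrt{-6}}\right)^{2}\right) \left(-3277\right) = \left(4 + \left(-6 + \sqrt{-3 + i \sqrt{6}}\right)^{2}\right) \left(-3277\right) = -13108 - 3277 \left(-6 + \sqrt{-3 + i \sqrt{6}}\right)^{2}$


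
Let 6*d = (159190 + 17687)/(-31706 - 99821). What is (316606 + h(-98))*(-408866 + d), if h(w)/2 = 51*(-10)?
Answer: -16971251867819339/131527 ≈ -1.2903e+11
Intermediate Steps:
h(w) = -1020 (h(w) = 2*(51*(-10)) = 2*(-510) = -1020)
d = -58959/263054 (d = ((159190 + 17687)/(-31706 - 99821))/6 = (176877/(-131527))/6 = (176877*(-1/131527))/6 = (1/6)*(-176877/131527) = -58959/263054 ≈ -0.22413)
(316606 + h(-98))*(-408866 + d) = (316606 - 1020)*(-408866 - 58959/263054) = 315586*(-107553895723/263054) = -16971251867819339/131527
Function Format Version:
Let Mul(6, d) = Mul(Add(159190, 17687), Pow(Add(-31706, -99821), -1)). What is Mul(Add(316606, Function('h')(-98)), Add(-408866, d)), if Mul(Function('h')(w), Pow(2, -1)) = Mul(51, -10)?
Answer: Rational(-16971251867819339, 131527) ≈ -1.2903e+11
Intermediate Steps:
Function('h')(w) = -1020 (Function('h')(w) = Mul(2, Mul(51, -10)) = Mul(2, -510) = -1020)
d = Rational(-58959, 263054) (d = Mul(Rational(1, 6), Mul(Add(159190, 17687), Pow(Add(-31706, -99821), -1))) = Mul(Rational(1, 6), Mul(176877, Pow(-131527, -1))) = Mul(Rational(1, 6), Mul(176877, Rational(-1, 131527))) = Mul(Rational(1, 6), Rational(-176877, 131527)) = Rational(-58959, 263054) ≈ -0.22413)
Mul(Add(316606, Function('h')(-98)), Add(-408866, d)) = Mul(Add(316606, -1020), Add(-408866, Rational(-58959, 263054))) = Mul(315586, Rational(-107553895723, 263054)) = Rational(-16971251867819339, 131527)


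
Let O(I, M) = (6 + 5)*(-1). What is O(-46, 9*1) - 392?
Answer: -403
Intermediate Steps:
O(I, M) = -11 (O(I, M) = 11*(-1) = -11)
O(-46, 9*1) - 392 = -11 - 392 = -403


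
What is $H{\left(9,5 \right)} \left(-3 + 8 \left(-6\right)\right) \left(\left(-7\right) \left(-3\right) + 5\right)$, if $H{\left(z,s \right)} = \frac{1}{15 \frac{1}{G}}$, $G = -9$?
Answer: $\frac{3978}{5} \approx 795.6$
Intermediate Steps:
$H{\left(z,s \right)} = - \frac{3}{5}$ ($H{\left(z,s \right)} = \frac{1}{15 \frac{1}{-9}} = \frac{1}{15 \left(- \frac{1}{9}\right)} = \frac{1}{- \frac{5}{3}} = - \frac{3}{5}$)
$H{\left(9,5 \right)} \left(-3 + 8 \left(-6\right)\right) \left(\left(-7\right) \left(-3\right) + 5\right) = - \frac{3 \left(-3 + 8 \left(-6\right)\right)}{5} \left(\left(-7\right) \left(-3\right) + 5\right) = - \frac{3 \left(-3 - 48\right)}{5} \left(21 + 5\right) = \left(- \frac{3}{5}\right) \left(-51\right) 26 = \frac{153}{5} \cdot 26 = \frac{3978}{5}$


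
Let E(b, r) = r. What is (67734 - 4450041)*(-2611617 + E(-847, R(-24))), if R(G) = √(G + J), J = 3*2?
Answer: 11444907460419 - 13146921*I*√2 ≈ 1.1445e+13 - 1.8593e+7*I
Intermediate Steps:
J = 6
R(G) = √(6 + G) (R(G) = √(G + 6) = √(6 + G))
(67734 - 4450041)*(-2611617 + E(-847, R(-24))) = (67734 - 4450041)*(-2611617 + √(6 - 24)) = -4382307*(-2611617 + √(-18)) = -4382307*(-2611617 + 3*I*√2) = 11444907460419 - 13146921*I*√2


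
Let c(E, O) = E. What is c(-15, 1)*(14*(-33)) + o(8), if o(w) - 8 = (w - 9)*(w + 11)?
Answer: 6919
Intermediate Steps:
o(w) = 8 + (-9 + w)*(11 + w) (o(w) = 8 + (w - 9)*(w + 11) = 8 + (-9 + w)*(11 + w))
c(-15, 1)*(14*(-33)) + o(8) = -210*(-33) + (-91 + 8² + 2*8) = -15*(-462) + (-91 + 64 + 16) = 6930 - 11 = 6919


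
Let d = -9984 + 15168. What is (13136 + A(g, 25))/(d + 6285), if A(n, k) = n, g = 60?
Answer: 13196/11469 ≈ 1.1506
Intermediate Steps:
d = 5184
(13136 + A(g, 25))/(d + 6285) = (13136 + 60)/(5184 + 6285) = 13196/11469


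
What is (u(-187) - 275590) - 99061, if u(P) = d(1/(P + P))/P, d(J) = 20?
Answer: -70059757/187 ≈ -3.7465e+5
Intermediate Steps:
u(P) = 20/P
(u(-187) - 275590) - 99061 = (20/(-187) - 275590) - 99061 = (20*(-1/187) - 275590) - 99061 = (-20/187 - 275590) - 99061 = -51535350/187 - 99061 = -70059757/187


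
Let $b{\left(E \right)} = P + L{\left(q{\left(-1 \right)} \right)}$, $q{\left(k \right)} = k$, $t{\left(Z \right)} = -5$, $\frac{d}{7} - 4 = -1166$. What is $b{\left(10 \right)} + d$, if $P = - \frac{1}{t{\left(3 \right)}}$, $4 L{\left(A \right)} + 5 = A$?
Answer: $- \frac{81353}{10} \approx -8135.3$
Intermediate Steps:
$d = -8134$ ($d = 28 + 7 \left(-1166\right) = 28 - 8162 = -8134$)
$L{\left(A \right)} = - \frac{5}{4} + \frac{A}{4}$
$P = \frac{1}{5}$ ($P = - \frac{1}{-5} = \left(-1\right) \left(- \frac{1}{5}\right) = \frac{1}{5} \approx 0.2$)
$b{\left(E \right)} = - \frac{13}{10}$ ($b{\left(E \right)} = \frac{1}{5} + \left(- \frac{5}{4} + \frac{1}{4} \left(-1\right)\right) = \frac{1}{5} - \frac{3}{2} = - \frac{13}{10}$)
$b{\left(10 \right)} + d = - \frac{13}{10} - 8134 = - \frac{81353}{10}$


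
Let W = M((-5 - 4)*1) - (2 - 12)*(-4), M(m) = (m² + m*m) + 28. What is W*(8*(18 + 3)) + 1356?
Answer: 26556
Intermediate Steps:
M(m) = 28 + 2*m² (M(m) = (m² + m²) + 28 = 2*m² + 28 = 28 + 2*m²)
W = 150 (W = (28 + 2*((-5 - 4)*1)²) - (2 - 12)*(-4) = (28 + 2*(-9*1)²) - (-10)*(-4) = (28 + 2*(-9)²) - 1*40 = (28 + 2*81) - 40 = (28 + 162) - 40 = 190 - 40 = 150)
W*(8*(18 + 3)) + 1356 = 150*(8*(18 + 3)) + 1356 = 150*(8*21) + 1356 = 150*168 + 1356 = 25200 + 1356 = 26556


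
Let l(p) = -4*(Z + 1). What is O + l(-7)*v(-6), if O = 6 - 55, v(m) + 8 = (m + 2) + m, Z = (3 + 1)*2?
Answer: 599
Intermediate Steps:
Z = 8 (Z = 4*2 = 8)
v(m) = -6 + 2*m (v(m) = -8 + ((m + 2) + m) = -8 + ((2 + m) + m) = -8 + (2 + 2*m) = -6 + 2*m)
l(p) = -36 (l(p) = -4*(8 + 1) = -4*9 = -36)
O = -49
O + l(-7)*v(-6) = -49 - 36*(-6 + 2*(-6)) = -49 - 36*(-6 - 12) = -49 - 36*(-18) = -49 + 648 = 599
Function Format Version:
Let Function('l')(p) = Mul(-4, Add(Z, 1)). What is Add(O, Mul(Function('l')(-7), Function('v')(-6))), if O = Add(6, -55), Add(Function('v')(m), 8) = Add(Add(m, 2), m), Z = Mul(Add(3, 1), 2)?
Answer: 599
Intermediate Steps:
Z = 8 (Z = Mul(4, 2) = 8)
Function('v')(m) = Add(-6, Mul(2, m)) (Function('v')(m) = Add(-8, Add(Add(m, 2), m)) = Add(-8, Add(Add(2, m), m)) = Add(-8, Add(2, Mul(2, m))) = Add(-6, Mul(2, m)))
Function('l')(p) = -36 (Function('l')(p) = Mul(-4, Add(8, 1)) = Mul(-4, 9) = -36)
O = -49
Add(O, Mul(Function('l')(-7), Function('v')(-6))) = Add(-49, Mul(-36, Add(-6, Mul(2, -6)))) = Add(-49, Mul(-36, Add(-6, -12))) = Add(-49, Mul(-36, -18)) = Add(-49, 648) = 599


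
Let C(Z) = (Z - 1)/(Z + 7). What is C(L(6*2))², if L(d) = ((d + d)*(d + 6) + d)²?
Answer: 38862208225/38865362449 ≈ 0.99992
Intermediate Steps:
L(d) = (d + 2*d*(6 + d))² (L(d) = ((2*d)*(6 + d) + d)² = (2*d*(6 + d) + d)² = (d + 2*d*(6 + d))²)
C(Z) = (-1 + Z)/(7 + Z)
C(L(6*2))² = ((-1 + (6*2)²*(13 + 2*(6*2))²)/(7 + (6*2)²*(13 + 2*(6*2))²))² = ((-1 + 12²*(13 + 2*12)²)/(7 + 12²*(13 + 2*12)²))² = ((-1 + 144*(13 + 24)²)/(7 + 144*(13 + 24)²))² = ((-1 + 144*37²)/(7 + 144*37²))² = ((-1 + 144*1369)/(7 + 144*1369))² = ((-1 + 197136)/(7 + 197136))² = (197135/197143)² = 38862208225/38865362449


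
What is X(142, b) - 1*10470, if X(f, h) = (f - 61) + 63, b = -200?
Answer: -10326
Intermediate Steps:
X(f, h) = 2 + f (X(f, h) = (-61 + f) + 63 = 2 + f)
X(142, b) - 1*10470 = (2 + 142) - 1*10470 = 144 - 10470 = -10326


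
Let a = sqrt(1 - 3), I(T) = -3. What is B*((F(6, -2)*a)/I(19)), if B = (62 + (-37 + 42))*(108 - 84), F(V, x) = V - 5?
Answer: -536*I*sqrt(2) ≈ -758.02*I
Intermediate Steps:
F(V, x) = -5 + V
a = I*sqrt(2) (a = sqrt(-2) = I*sqrt(2) ≈ 1.4142*I)
B = 1608 (B = (62 + 5)*24 = 67*24 = 1608)
B*((F(6, -2)*a)/I(19)) = 1608*(((-5 + 6)*(I*sqrt(2)))/(-3)) = 1608*((1*(I*sqrt(2)))*(-1/3)) = 1608*((I*sqrt(2))*(-1/3)) = 1608*(-I*sqrt(2)/3) = -536*I*sqrt(2)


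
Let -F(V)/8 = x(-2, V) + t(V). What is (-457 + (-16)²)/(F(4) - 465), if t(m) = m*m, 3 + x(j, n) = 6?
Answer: 201/617 ≈ 0.32577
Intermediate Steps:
x(j, n) = 3 (x(j, n) = -3 + 6 = 3)
t(m) = m²
F(V) = -24 - 8*V² (F(V) = -8*(3 + V²) = -24 - 8*V²)
(-457 + (-16)²)/(F(4) - 465) = (-457 + (-16)²)/((-24 - 8*4²) - 465) = (-457 + 256)/((-24 - 8*16) - 465) = -201/((-24 - 128) - 465) = -201/(-152 - 465) = -201/(-617) = -201*(-1/617) = 201/617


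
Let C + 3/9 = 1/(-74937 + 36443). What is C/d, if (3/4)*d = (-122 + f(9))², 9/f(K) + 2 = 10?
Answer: -307976/17997657983 ≈ -1.7112e-5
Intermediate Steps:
f(K) = 9/8 (f(K) = 9/(-2 + 10) = 9/8)
d = 935089/48 (d = 4*(-122 + 9/8)²/3 = 4*(-967/8)²/3 = (4/3)*(935089/64) = 935089/48 ≈ 19481.)
C = -38497/115482 (C = -⅓ + 1/(-74937 + 36443) = -⅓ + 1/(-38494) = -⅓ - 1/38494 = -38497/115482 ≈ -0.33336)
C/d = -38497/(115482*935089/48) = -38497/115482*48/935089 = -307976/17997657983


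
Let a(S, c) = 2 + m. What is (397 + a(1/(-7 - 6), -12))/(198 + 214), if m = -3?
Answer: 99/103 ≈ 0.96117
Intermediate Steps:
a(S, c) = -1 (a(S, c) = 2 - 3 = -1)
(397 + a(1/(-7 - 6), -12))/(198 + 214) = (397 - 1)/(198 + 214) = 396/412 = 396*(1/412) = 99/103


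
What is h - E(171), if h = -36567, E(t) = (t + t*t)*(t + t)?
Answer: -10095471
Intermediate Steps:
E(t) = 2*t*(t + t²) (E(t) = (t + t²)*(2*t) = 2*t*(t + t²))
h - E(171) = -36567 - 2*171²*(1 + 171) = -36567 - 2*29241*172 = -36567 - 1*10058904 = -36567 - 10058904 = -10095471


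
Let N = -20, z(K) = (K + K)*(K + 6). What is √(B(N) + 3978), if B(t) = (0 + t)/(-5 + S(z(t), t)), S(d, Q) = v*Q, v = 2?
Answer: √35806/3 ≈ 63.075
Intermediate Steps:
z(K) = 2*K*(6 + K) (z(K) = (2*K)*(6 + K) = 2*K*(6 + K))
S(d, Q) = 2*Q
B(t) = t/(-5 + 2*t) (B(t) = (0 + t)/(-5 + 2*t) = t/(-5 + 2*t))
√(B(N) + 3978) = √(-20/(-5 + 2*(-20)) + 3978) = √(-20/(-5 - 40) + 3978) = √(-20/(-45) + 3978) = √(-20*(-1/45) + 3978) = √(4/9 + 3978) = √(35806/9) = √35806/3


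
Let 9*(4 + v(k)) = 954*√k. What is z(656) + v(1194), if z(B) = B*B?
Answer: 430332 + 106*√1194 ≈ 4.3400e+5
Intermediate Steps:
v(k) = -4 + 106*√k (v(k) = -4 + (954*√k)/9 = -4 + 106*√k)
z(B) = B²
z(656) + v(1194) = 656² + (-4 + 106*√1194) = 430336 + (-4 + 106*√1194) = 430332 + 106*√1194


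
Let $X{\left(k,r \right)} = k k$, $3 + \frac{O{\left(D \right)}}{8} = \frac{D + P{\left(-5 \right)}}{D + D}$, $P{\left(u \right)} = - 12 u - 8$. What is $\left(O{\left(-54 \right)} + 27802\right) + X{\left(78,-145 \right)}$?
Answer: $\frac{914278}{27} \approx 33862.0$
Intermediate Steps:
$P{\left(u \right)} = -8 - 12 u$
$O{\left(D \right)} = -24 + \frac{4 \left(52 + D\right)}{D}$ ($O{\left(D \right)} = -24 + 8 \frac{D - -52}{D + D} = -24 + 8 \frac{D + \left(-8 + 60\right)}{2 D} = -24 + 8 \left(D + 52\right) \frac{1}{2 D} = -24 + 8 \left(52 + D\right) \frac{1}{2 D} = -24 + 8 \frac{52 + D}{2 D} = -24 + \frac{4 \left(52 + D\right)}{D}$)
$X{\left(k,r \right)} = k^{2}$
$\left(O{\left(-54 \right)} + 27802\right) + X{\left(78,-145 \right)} = \left(\left(-20 + \frac{208}{-54}\right) + 27802\right) + 78^{2} = \left(\left(-20 + 208 \left(- \frac{1}{54}\right)\right) + 27802\right) + 6084 = \left(\left(-20 - \frac{104}{27}\right) + 27802\right) + 6084 = \left(- \frac{644}{27} + 27802\right) + 6084 = \frac{750010}{27} + 6084 = \frac{914278}{27}$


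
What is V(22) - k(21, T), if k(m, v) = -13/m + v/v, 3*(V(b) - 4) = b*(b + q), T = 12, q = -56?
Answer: -1720/7 ≈ -245.71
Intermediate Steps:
V(b) = 4 + b*(-56 + b)/3 (V(b) = 4 + (b*(b - 56))/3 = 4 + (b*(-56 + b))/3 = 4 + b*(-56 + b)/3)
k(m, v) = 1 - 13/m (k(m, v) = -13/m + 1 = 1 - 13/m)
V(22) - k(21, T) = (4 - 56/3*22 + (⅓)*22²) - (-13 + 21)/21 = (4 - 1232/3 + (⅓)*484) - 8/21 = (4 - 1232/3 + 484/3) - 1*8/21 = -736/3 - 8/21 = -1720/7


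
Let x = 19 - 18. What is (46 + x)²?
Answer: 2209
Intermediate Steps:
x = 1
(46 + x)² = (46 + 1)² = 47² = 2209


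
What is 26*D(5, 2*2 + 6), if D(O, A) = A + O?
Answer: 390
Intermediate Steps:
26*D(5, 2*2 + 6) = 26*((2*2 + 6) + 5) = 26*((4 + 6) + 5) = 26*(10 + 5) = 26*15 = 390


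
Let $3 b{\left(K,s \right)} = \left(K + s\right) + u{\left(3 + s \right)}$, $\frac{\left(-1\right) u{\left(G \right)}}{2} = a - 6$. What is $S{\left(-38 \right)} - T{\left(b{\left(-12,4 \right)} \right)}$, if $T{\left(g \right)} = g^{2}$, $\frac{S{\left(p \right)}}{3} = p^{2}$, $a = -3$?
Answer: $\frac{38888}{9} \approx 4320.9$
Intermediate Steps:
$u{\left(G \right)} = 18$ ($u{\left(G \right)} = - 2 \left(-3 - 6\right) = \left(-2\right) \left(-9\right) = 18$)
$b{\left(K,s \right)} = 6 + \frac{K}{3} + \frac{s}{3}$ ($b{\left(K,s \right)} = \frac{\left(K + s\right) + 18}{3} = \frac{18 + K + s}{3} = 6 + \frac{K}{3} + \frac{s}{3}$)
$S{\left(p \right)} = 3 p^{2}$
$S{\left(-38 \right)} - T{\left(b{\left(-12,4 \right)} \right)} = 3 \left(-38\right)^{2} - \left(6 + \frac{1}{3} \left(-12\right) + \frac{1}{3} \cdot 4\right)^{2} = 3 \cdot 1444 - \left(6 - 4 + \frac{4}{3}\right)^{2} = 4332 - \left(\frac{10}{3}\right)^{2} = 4332 - \frac{100}{9} = \frac{38888}{9}$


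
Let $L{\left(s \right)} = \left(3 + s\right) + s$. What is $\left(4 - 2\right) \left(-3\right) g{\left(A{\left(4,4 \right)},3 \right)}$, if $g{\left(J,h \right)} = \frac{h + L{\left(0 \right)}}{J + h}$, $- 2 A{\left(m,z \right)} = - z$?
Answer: $- \frac{36}{5} \approx -7.2$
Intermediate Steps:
$A{\left(m,z \right)} = \frac{z}{2}$ ($A{\left(m,z \right)} = - \frac{\left(-1\right) z}{2} = \frac{z}{2}$)
$L{\left(s \right)} = 3 + 2 s$
$g{\left(J,h \right)} = \frac{3 + h}{J + h}$ ($g{\left(J,h \right)} = \frac{h + \left(3 + 2 \cdot 0\right)}{J + h} = \frac{h + \left(3 + 0\right)}{J + h} = \frac{h + 3}{J + h} = \frac{3 + h}{J + h}$)
$\left(4 - 2\right) \left(-3\right) g{\left(A{\left(4,4 \right)},3 \right)} = \left(4 - 2\right) \left(-3\right) \frac{3 + 3}{\frac{1}{2} \cdot 4 + 3} = 2 \left(-3\right) \frac{1}{2 + 3} \cdot 6 = - 6 \cdot \frac{1}{5} \cdot 6 = \left(-6\right) \frac{6}{5} = - \frac{36}{5}$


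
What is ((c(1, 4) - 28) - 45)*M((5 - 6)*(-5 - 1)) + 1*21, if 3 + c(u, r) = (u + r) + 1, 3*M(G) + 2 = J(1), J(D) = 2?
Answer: 21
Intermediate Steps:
M(G) = 0 (M(G) = -⅔ + (⅓)*2 = -⅔ + ⅔ = 0)
c(u, r) = -2 + r + u (c(u, r) = -3 + ((u + r) + 1) = -3 + ((r + u) + 1) = -3 + (1 + r + u) = -2 + r + u)
((c(1, 4) - 28) - 45)*M((5 - 6)*(-5 - 1)) + 1*21 = (((-2 + 4 + 1) - 28) - 45)*0 + 1*21 = ((3 - 28) - 45)*0 + 21 = (-25 - 45)*0 + 21 = -70*0 + 21 = 0 + 21 = 21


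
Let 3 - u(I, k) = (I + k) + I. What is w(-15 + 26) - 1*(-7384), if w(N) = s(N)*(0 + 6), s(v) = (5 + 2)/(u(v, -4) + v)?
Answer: 14747/2 ≈ 7373.5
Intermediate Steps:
u(I, k) = 3 - k - 2*I (u(I, k) = 3 - ((I + k) + I) = 3 - (k + 2*I) = 3 + (-k - 2*I) = 3 - k - 2*I)
s(v) = 7/(7 - v) (s(v) = (5 + 2)/((3 - 1*(-4) - 2*v) + v) = 7/((3 + 4 - 2*v) + v) = 7/((7 - 2*v) + v) = 7/(7 - v))
w(N) = -42/(-7 + N) (w(N) = (-7/(-7 + N))*(0 + 6) = -7/(-7 + N)*6 = -42/(-7 + N))
w(-15 + 26) - 1*(-7384) = -42/(-7 + (-15 + 26)) - 1*(-7384) = -42/(-7 + 11) + 7384 = -42/4 + 7384 = -42*¼ + 7384 = -21/2 + 7384 = 14747/2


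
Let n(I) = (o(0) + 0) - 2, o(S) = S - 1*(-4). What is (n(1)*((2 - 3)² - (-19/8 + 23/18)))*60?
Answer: 755/3 ≈ 251.67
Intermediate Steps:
o(S) = 4 + S (o(S) = S + 4 = 4 + S)
n(I) = 2 (n(I) = ((4 + 0) + 0) - 2 = (4 + 0) - 2 = 4 - 2 = 2)
(n(1)*((2 - 3)² - (-19/8 + 23/18)))*60 = (2*((2 - 3)² - (-19/8 + 23/18)))*60 = (2*((-1)² - (-19*⅛ + 23*(1/18))))*60 = (2*(1 - (-19/8 + 23/18)))*60 = (2*(1 - 1*(-79/72)))*60 = (2*(1 + 79/72))*60 = (2*(151/72))*60 = (151/36)*60 = 755/3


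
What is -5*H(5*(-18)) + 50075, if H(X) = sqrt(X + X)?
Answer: 50075 - 30*I*sqrt(5) ≈ 50075.0 - 67.082*I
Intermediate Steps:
H(X) = sqrt(2)*sqrt(X) (H(X) = sqrt(2*X) = sqrt(2)*sqrt(X))
-5*H(5*(-18)) + 50075 = -5*sqrt(2)*sqrt(5*(-18)) + 50075 = -5*sqrt(2)*sqrt(-90) + 50075 = -5*sqrt(2)*3*I*sqrt(10) + 50075 = -30*I*sqrt(5) + 50075 = 50075 - 30*I*sqrt(5)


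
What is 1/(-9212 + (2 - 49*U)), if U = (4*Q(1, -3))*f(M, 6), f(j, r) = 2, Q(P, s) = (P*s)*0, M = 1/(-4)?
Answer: -1/9210 ≈ -0.00010858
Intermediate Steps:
M = -1/4 ≈ -0.25000
Q(P, s) = 0
U = 0 (U = (4*0)*2 = 0*2 = 0)
1/(-9212 + (2 - 49*U)) = 1/(-9212 + (2 - 49*0)) = 1/(-9212 + (2 + 0)) = 1/(-9212 + 2) = 1/(-9210) = -1/9210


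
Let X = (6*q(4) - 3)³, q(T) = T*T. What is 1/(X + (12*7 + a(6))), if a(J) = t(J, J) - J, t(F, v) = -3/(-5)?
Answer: 5/4022178 ≈ 1.2431e-6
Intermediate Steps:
q(T) = T²
t(F, v) = ⅗ (t(F, v) = -3*(-⅕) = ⅗)
a(J) = ⅗ - J
X = 804357 (X = (6*4² - 3)³ = (6*16 - 3)³ = (96 - 3)³ = 93³ = 804357)
1/(X + (12*7 + a(6))) = 1/(804357 + (12*7 + (⅗ - 1*6))) = 1/(804357 + (84 + (⅗ - 6))) = 1/(804357 + (84 - 27/5)) = 1/(804357 + 393/5) = 1/(4022178/5) = 5/4022178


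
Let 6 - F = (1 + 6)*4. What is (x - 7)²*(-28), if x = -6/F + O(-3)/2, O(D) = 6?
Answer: -47068/121 ≈ -388.99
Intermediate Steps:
F = -22 (F = 6 - (1 + 6)*4 = 6 - 7*4 = 6 - 1*28 = 6 - 28 = -22)
x = 36/11 (x = -6/(-22) + 6/2 = -6*(-1/22) + 6*(½) = 3/11 + 3 = 36/11 ≈ 3.2727)
(x - 7)²*(-28) = (36/11 - 7)²*(-28) = (-41/11)²*(-28) = (1681/121)*(-28) = -47068/121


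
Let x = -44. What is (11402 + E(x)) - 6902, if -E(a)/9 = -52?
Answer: 4968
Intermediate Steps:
E(a) = 468 (E(a) = -9*(-52) = 468)
(11402 + E(x)) - 6902 = (11402 + 468) - 6902 = 11870 - 6902 = 4968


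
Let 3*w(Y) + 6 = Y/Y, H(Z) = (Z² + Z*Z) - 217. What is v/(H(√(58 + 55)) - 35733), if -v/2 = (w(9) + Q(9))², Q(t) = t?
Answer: 242/80379 ≈ 0.0030107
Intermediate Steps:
H(Z) = -217 + 2*Z² (H(Z) = (Z² + Z²) - 217 = 2*Z² - 217 = -217 + 2*Z²)
w(Y) = -5/3 (w(Y) = -2 + (Y/Y)/3 = -2 + (⅓)*1 = -2 + ⅓ = -5/3)
v = -968/9 (v = -2*(-5/3 + 9)² = -2*(22/3)² = -2*484/9 = -968/9 ≈ -107.56)
v/(H(√(58 + 55)) - 35733) = -968/(9*((-217 + 2*(√(58 + 55))²) - 35733)) = -968/(9*((-217 + 2*(√113)²) - 35733)) = -968/(9*((-217 + 2*113) - 35733)) = -968/(9*((-217 + 226) - 35733)) = -968/(9*(9 - 35733)) = -968/9/(-35724) = -968/9*(-1/35724) = 242/80379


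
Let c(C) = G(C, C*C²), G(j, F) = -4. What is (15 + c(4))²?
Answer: 121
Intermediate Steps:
c(C) = -4
(15 + c(4))² = (15 - 4)² = 11² = 121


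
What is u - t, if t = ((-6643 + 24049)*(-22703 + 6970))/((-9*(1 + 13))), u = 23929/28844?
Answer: -438826996981/201908 ≈ -2.1734e+6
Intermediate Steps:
u = 23929/28844 (u = 23929*(1/28844) = 23929/28844 ≈ 0.82960)
t = 15213811/7 (t = (17406*(-15733))/((-9*14)) = -273848598/(-126) = -273848598*(-1/126) = 15213811/7 ≈ 2.1734e+6)
u - t = 23929/28844 - 1*15213811/7 = 23929/28844 - 15213811/7 = -438826996981/201908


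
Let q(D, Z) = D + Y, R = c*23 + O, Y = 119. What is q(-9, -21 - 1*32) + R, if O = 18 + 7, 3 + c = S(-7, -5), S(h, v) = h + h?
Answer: -256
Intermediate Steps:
S(h, v) = 2*h
c = -17 (c = -3 + 2*(-7) = -3 - 14 = -17)
O = 25
R = -366 (R = -17*23 + 25 = -391 + 25 = -366)
q(D, Z) = 119 + D (q(D, Z) = D + 119 = 119 + D)
q(-9, -21 - 1*32) + R = (119 - 9) - 366 = 110 - 366 = -256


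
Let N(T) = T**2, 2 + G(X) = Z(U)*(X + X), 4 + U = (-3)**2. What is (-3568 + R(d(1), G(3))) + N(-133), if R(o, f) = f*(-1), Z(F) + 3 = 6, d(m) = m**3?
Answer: 14105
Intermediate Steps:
U = 5 (U = -4 + (-3)**2 = -4 + 9 = 5)
Z(F) = 3 (Z(F) = -3 + 6 = 3)
G(X) = -2 + 6*X (G(X) = -2 + 3*(X + X) = -2 + 3*(2*X) = -2 + 6*X)
R(o, f) = -f
(-3568 + R(d(1), G(3))) + N(-133) = (-3568 - (-2 + 6*3)) + (-133)**2 = (-3568 - (-2 + 18)) + 17689 = (-3568 - 1*16) + 17689 = (-3568 - 16) + 17689 = -3584 + 17689 = 14105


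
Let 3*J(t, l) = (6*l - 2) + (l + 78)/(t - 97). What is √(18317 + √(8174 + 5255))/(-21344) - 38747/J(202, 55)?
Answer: -1743615/4939 - √(18317 + √13429)/21344 ≈ -353.04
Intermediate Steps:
J(t, l) = -⅔ + 2*l + (78 + l)/(3*(-97 + t)) (J(t, l) = ((6*l - 2) + (l + 78)/(t - 97))/3 = ((-2 + 6*l) + (78 + l)/(-97 + t))/3 = (-2 + 6*l + (78 + l)/(-97 + t))/3 = -⅔ + 2*l + (78 + l)/(3*(-97 + t)))
√(18317 + √(8174 + 5255))/(-21344) - 38747/J(202, 55) = √(18317 + √(8174 + 5255))/(-21344) - 38747*3*(-97 + 202)/(272 - 581*55 - 2*202 + 6*55*202) = √(18317 + √13429)*(-1/21344) - 38747*315/(272 - 31955 - 404 + 66660) = -√(18317 + √13429)/21344 - 38747/((⅓)*(1/105)*34573) = -√(18317 + √13429)/21344 - 38747/4939/45 = -√(18317 + √13429)/21344 - 38747*45/4939 = -√(18317 + √13429)/21344 - 1743615/4939 = -1743615/4939 - √(18317 + √13429)/21344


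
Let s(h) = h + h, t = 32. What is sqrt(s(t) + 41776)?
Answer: 4*sqrt(2615) ≈ 204.55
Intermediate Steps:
s(h) = 2*h
sqrt(s(t) + 41776) = sqrt(2*32 + 41776) = sqrt(64 + 41776) = sqrt(41840) = 4*sqrt(2615)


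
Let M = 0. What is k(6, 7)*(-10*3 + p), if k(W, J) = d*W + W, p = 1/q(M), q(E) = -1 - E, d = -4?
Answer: 558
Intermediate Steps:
p = -1 (p = 1/(-1 - 1*0) = 1/(-1 + 0) = 1/(-1) = -1)
k(W, J) = -3*W (k(W, J) = -4*W + W = -3*W)
k(6, 7)*(-10*3 + p) = (-3*6)*(-10*3 - 1) = -18*(-30 - 1) = -18*(-31) = 558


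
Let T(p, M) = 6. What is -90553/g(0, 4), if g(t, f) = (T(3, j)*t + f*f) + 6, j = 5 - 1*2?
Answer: -90553/22 ≈ -4116.0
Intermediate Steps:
j = 3 (j = 5 - 2 = 3)
g(t, f) = 6 + f**2 + 6*t (g(t, f) = (6*t + f*f) + 6 = (6*t + f**2) + 6 = (f**2 + 6*t) + 6 = 6 + f**2 + 6*t)
-90553/g(0, 4) = -90553/(6 + 4**2 + 6*0) = -90553/(6 + 16 + 0) = -90553/22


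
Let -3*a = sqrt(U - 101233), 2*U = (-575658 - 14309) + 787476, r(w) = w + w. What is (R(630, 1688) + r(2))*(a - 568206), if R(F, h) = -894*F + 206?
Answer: 319905660060 + 93835*I*sqrt(9914) ≈ 3.1991e+11 + 9.3431e+6*I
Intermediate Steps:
r(w) = 2*w
R(F, h) = 206 - 894*F
U = 197509/2 (U = ((-575658 - 14309) + 787476)/2 = (-589967 + 787476)/2 = (1/2)*197509 = 197509/2 ≈ 98755.)
a = -I*sqrt(9914)/6 (a = -sqrt(197509/2 - 101233)/3 = -I*sqrt(9914)/6 ≈ -16.595*I)
(R(630, 1688) + r(2))*(a - 568206) = ((206 - 894*630) + 2*2)*(-I*sqrt(9914)/6 - 568206) = ((206 - 563220) + 4)*(-568206 - I*sqrt(9914)/6) = (-563014 + 4)*(-568206 - I*sqrt(9914)/6) = -563010*(-568206 - I*sqrt(9914)/6) = 319905660060 + 93835*I*sqrt(9914)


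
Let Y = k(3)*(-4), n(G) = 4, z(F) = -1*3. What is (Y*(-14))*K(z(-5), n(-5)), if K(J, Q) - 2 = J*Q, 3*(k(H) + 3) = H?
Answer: 1120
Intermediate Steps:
k(H) = -3 + H/3
z(F) = -3
K(J, Q) = 2 + J*Q
Y = 8 (Y = (-3 + (⅓)*3)*(-4) = (-3 + 1)*(-4) = -2*(-4) = 8)
(Y*(-14))*K(z(-5), n(-5)) = (8*(-14))*(2 - 3*4) = -112*(2 - 12) = -112*(-10) = 1120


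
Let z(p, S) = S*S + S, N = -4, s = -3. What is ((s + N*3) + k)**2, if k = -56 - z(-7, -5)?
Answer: 8281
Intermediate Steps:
z(p, S) = S + S**2 (z(p, S) = S**2 + S = S + S**2)
k = -76 (k = -56 - (-5)*(1 - 5) = -56 - (-5)*(-4) = -56 - 1*20 = -56 - 20 = -76)
((s + N*3) + k)**2 = ((-3 - 4*3) - 76)**2 = ((-3 - 12) - 76)**2 = (-15 - 76)**2 = (-91)**2 = 8281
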